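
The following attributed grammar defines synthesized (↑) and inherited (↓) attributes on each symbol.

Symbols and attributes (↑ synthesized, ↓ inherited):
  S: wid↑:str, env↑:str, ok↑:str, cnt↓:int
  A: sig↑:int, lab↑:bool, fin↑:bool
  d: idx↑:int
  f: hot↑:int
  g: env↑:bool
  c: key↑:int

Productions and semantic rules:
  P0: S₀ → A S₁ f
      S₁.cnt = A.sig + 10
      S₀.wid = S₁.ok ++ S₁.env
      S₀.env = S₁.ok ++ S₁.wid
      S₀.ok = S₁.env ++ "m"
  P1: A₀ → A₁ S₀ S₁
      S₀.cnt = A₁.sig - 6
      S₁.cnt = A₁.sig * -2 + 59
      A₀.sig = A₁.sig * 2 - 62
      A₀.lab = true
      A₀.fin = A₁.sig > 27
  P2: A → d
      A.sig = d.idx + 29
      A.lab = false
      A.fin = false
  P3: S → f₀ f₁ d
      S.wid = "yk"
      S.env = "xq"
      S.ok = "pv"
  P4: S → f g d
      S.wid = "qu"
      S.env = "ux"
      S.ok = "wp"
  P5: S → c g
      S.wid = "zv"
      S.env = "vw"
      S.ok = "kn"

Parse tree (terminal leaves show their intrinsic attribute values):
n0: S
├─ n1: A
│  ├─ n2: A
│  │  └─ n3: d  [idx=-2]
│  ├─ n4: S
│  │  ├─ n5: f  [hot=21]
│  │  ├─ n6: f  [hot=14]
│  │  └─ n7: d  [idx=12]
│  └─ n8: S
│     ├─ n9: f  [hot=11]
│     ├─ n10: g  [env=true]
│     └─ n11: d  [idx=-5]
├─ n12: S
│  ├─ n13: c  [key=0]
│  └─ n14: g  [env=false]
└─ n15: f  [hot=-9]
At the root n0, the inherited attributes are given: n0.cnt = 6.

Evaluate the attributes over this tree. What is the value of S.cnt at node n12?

1. n0.cnt = 6  [given at root]
2. n3.idx = -2  [terminal]
3. n2.sig = 27  [d.idx + 29]
4. n2.lab = false  [false]
5. n2.fin = false  [false]
6. n4.cnt = 21  [A₁.sig - 6]
7. n5.hot = 21  [terminal]
8. n6.hot = 14  [terminal]
9. n7.idx = 12  [terminal]
10. n4.wid = "yk"  ["yk"]
11. n4.env = "xq"  ["xq"]
12. n4.ok = "pv"  ["pv"]
13. n8.cnt = 5  [A₁.sig * -2 + 59]
14. n9.hot = 11  [terminal]
15. n10.env = true  [terminal]
16. n11.idx = -5  [terminal]
17. n8.wid = "qu"  ["qu"]
18. n8.env = "ux"  ["ux"]
19. n8.ok = "wp"  ["wp"]
20. n1.sig = -8  [A₁.sig * 2 - 62]
21. n1.lab = true  [true]
22. n1.fin = false  [A₁.sig > 27]
23. n12.cnt = 2  [A.sig + 10]
24. n13.key = 0  [terminal]
25. n14.env = false  [terminal]
26. n12.wid = "zv"  ["zv"]
27. n12.env = "vw"  ["vw"]
28. n12.ok = "kn"  ["kn"]
29. n15.hot = -9  [terminal]
30. n0.wid = "knvw"  [S₁.ok ++ S₁.env]
31. n0.env = "knzv"  [S₁.ok ++ S₁.wid]
32. n0.ok = "vwm"  [S₁.env ++ "m"]

2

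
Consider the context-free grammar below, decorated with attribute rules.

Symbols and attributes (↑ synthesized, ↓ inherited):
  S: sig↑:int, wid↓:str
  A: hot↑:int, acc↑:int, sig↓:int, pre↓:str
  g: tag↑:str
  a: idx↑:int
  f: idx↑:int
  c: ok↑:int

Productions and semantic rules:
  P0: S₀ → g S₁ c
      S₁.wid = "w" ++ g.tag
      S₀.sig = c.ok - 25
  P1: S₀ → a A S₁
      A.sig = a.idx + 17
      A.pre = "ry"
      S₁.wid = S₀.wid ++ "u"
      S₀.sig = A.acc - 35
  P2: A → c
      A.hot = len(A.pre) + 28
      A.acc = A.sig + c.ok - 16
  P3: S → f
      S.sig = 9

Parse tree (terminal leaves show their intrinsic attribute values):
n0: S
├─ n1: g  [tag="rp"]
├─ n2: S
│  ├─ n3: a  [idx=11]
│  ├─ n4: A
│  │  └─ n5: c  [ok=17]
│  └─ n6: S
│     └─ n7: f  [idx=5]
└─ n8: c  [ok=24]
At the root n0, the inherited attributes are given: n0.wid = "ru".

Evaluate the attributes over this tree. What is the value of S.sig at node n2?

-6

1. n0.wid = "ru"  [given at root]
2. n1.tag = "rp"  [terminal]
3. n2.wid = "wrp"  ["w" ++ g.tag]
4. n3.idx = 11  [terminal]
5. n4.sig = 28  [a.idx + 17]
6. n4.pre = "ry"  ["ry"]
7. n5.ok = 17  [terminal]
8. n4.hot = 30  [len(A.pre) + 28]
9. n4.acc = 29  [A.sig + c.ok - 16]
10. n6.wid = "wrpu"  [S₀.wid ++ "u"]
11. n7.idx = 5  [terminal]
12. n6.sig = 9  [9]
13. n2.sig = -6  [A.acc - 35]
14. n8.ok = 24  [terminal]
15. n0.sig = -1  [c.ok - 25]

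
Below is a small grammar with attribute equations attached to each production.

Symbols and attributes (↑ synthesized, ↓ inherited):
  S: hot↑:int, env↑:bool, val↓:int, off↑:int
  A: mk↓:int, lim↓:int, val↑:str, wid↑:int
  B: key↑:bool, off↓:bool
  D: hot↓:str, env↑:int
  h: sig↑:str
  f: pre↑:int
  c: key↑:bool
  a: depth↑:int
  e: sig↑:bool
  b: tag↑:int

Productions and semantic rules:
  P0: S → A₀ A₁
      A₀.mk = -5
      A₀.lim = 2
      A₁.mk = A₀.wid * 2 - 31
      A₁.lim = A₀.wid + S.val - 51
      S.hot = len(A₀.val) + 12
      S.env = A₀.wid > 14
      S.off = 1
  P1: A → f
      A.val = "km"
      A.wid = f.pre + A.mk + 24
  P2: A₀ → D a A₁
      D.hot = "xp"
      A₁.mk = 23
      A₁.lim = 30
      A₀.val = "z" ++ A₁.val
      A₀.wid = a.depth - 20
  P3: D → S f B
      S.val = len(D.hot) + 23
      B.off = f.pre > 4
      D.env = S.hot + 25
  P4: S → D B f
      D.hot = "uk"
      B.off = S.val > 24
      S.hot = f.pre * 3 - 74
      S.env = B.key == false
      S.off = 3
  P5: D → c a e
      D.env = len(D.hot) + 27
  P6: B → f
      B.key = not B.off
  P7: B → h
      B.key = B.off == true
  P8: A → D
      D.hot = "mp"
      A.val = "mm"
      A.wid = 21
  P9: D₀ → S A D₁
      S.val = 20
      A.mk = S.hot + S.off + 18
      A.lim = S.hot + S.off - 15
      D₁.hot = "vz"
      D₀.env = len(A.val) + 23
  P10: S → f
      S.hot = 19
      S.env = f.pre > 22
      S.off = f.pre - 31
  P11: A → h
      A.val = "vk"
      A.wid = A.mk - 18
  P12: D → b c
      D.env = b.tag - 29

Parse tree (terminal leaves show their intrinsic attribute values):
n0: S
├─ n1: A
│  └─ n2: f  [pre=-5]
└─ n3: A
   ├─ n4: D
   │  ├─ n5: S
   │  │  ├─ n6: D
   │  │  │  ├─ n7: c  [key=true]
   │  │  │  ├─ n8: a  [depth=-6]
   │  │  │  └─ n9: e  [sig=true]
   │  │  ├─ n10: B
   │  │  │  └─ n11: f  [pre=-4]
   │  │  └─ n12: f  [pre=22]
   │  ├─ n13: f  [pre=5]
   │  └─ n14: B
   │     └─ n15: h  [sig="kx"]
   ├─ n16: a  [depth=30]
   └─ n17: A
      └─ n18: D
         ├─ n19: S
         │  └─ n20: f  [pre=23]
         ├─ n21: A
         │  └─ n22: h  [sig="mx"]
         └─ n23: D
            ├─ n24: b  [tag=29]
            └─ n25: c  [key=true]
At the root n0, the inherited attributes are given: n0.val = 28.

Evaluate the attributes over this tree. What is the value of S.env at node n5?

true

1. n0.val = 28  [given at root]
2. n1.mk = -5  [-5]
3. n1.lim = 2  [2]
4. n2.pre = -5  [terminal]
5. n1.val = "km"  ["km"]
6. n1.wid = 14  [f.pre + A.mk + 24]
7. n3.mk = -3  [A₀.wid * 2 - 31]
8. n3.lim = -9  [A₀.wid + S.val - 51]
9. n4.hot = "xp"  ["xp"]
10. n5.val = 25  [len(D.hot) + 23]
11. n6.hot = "uk"  ["uk"]
12. n7.key = true  [terminal]
13. n8.depth = -6  [terminal]
14. n9.sig = true  [terminal]
15. n6.env = 29  [len(D.hot) + 27]
16. n10.off = true  [S.val > 24]
17. n11.pre = -4  [terminal]
18. n10.key = false  [not B.off]
19. n12.pre = 22  [terminal]
20. n5.hot = -8  [f.pre * 3 - 74]
21. n5.env = true  [B.key == false]
22. n5.off = 3  [3]
23. n13.pre = 5  [terminal]
24. n14.off = true  [f.pre > 4]
25. n15.sig = "kx"  [terminal]
26. n14.key = true  [B.off == true]
27. n4.env = 17  [S.hot + 25]
28. n16.depth = 30  [terminal]
29. n17.mk = 23  [23]
30. n17.lim = 30  [30]
31. n18.hot = "mp"  ["mp"]
32. n19.val = 20  [20]
33. n20.pre = 23  [terminal]
34. n19.hot = 19  [19]
35. n19.env = true  [f.pre > 22]
36. n19.off = -8  [f.pre - 31]
37. n21.mk = 29  [S.hot + S.off + 18]
38. n21.lim = -4  [S.hot + S.off - 15]
39. n22.sig = "mx"  [terminal]
40. n21.val = "vk"  ["vk"]
41. n21.wid = 11  [A.mk - 18]
42. n23.hot = "vz"  ["vz"]
43. n24.tag = 29  [terminal]
44. n25.key = true  [terminal]
45. n23.env = 0  [b.tag - 29]
46. n18.env = 25  [len(A.val) + 23]
47. n17.val = "mm"  ["mm"]
48. n17.wid = 21  [21]
49. n3.val = "zmm"  ["z" ++ A₁.val]
50. n3.wid = 10  [a.depth - 20]
51. n0.hot = 14  [len(A₀.val) + 12]
52. n0.env = false  [A₀.wid > 14]
53. n0.off = 1  [1]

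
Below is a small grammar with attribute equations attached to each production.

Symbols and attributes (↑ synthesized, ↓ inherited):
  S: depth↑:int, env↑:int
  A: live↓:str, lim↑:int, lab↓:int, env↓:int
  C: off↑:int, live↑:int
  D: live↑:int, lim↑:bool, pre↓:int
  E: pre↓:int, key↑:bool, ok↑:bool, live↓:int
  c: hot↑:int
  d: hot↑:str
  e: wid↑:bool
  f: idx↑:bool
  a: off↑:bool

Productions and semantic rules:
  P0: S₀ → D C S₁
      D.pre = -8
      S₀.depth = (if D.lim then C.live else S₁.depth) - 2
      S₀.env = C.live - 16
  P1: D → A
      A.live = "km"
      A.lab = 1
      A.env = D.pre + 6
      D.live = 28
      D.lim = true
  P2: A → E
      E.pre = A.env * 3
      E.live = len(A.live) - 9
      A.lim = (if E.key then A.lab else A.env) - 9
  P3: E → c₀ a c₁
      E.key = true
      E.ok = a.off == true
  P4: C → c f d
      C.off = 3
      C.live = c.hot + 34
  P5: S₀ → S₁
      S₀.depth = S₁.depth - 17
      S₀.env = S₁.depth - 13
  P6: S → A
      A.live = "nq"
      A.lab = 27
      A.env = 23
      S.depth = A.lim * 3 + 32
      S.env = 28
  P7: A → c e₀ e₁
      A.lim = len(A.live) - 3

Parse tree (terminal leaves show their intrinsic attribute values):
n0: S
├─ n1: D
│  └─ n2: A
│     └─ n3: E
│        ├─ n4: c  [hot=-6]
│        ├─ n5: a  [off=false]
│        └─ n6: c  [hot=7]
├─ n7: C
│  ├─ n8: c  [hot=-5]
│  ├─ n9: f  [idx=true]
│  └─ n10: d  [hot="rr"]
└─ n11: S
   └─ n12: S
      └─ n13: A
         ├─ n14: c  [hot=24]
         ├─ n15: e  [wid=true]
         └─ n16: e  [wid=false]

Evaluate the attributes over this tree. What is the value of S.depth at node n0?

27

1. n1.pre = -8  [-8]
2. n2.live = "km"  ["km"]
3. n2.lab = 1  [1]
4. n2.env = -2  [D.pre + 6]
5. n3.pre = -6  [A.env * 3]
6. n3.live = -7  [len(A.live) - 9]
7. n4.hot = -6  [terminal]
8. n5.off = false  [terminal]
9. n6.hot = 7  [terminal]
10. n3.key = true  [true]
11. n3.ok = false  [a.off == true]
12. n2.lim = -8  [(if E.key then A.lab else A.env) - 9]
13. n1.live = 28  [28]
14. n1.lim = true  [true]
15. n8.hot = -5  [terminal]
16. n9.idx = true  [terminal]
17. n10.hot = "rr"  [terminal]
18. n7.off = 3  [3]
19. n7.live = 29  [c.hot + 34]
20. n13.live = "nq"  ["nq"]
21. n13.lab = 27  [27]
22. n13.env = 23  [23]
23. n14.hot = 24  [terminal]
24. n15.wid = true  [terminal]
25. n16.wid = false  [terminal]
26. n13.lim = -1  [len(A.live) - 3]
27. n12.depth = 29  [A.lim * 3 + 32]
28. n12.env = 28  [28]
29. n11.depth = 12  [S₁.depth - 17]
30. n11.env = 16  [S₁.depth - 13]
31. n0.depth = 27  [(if D.lim then C.live else S₁.depth) - 2]
32. n0.env = 13  [C.live - 16]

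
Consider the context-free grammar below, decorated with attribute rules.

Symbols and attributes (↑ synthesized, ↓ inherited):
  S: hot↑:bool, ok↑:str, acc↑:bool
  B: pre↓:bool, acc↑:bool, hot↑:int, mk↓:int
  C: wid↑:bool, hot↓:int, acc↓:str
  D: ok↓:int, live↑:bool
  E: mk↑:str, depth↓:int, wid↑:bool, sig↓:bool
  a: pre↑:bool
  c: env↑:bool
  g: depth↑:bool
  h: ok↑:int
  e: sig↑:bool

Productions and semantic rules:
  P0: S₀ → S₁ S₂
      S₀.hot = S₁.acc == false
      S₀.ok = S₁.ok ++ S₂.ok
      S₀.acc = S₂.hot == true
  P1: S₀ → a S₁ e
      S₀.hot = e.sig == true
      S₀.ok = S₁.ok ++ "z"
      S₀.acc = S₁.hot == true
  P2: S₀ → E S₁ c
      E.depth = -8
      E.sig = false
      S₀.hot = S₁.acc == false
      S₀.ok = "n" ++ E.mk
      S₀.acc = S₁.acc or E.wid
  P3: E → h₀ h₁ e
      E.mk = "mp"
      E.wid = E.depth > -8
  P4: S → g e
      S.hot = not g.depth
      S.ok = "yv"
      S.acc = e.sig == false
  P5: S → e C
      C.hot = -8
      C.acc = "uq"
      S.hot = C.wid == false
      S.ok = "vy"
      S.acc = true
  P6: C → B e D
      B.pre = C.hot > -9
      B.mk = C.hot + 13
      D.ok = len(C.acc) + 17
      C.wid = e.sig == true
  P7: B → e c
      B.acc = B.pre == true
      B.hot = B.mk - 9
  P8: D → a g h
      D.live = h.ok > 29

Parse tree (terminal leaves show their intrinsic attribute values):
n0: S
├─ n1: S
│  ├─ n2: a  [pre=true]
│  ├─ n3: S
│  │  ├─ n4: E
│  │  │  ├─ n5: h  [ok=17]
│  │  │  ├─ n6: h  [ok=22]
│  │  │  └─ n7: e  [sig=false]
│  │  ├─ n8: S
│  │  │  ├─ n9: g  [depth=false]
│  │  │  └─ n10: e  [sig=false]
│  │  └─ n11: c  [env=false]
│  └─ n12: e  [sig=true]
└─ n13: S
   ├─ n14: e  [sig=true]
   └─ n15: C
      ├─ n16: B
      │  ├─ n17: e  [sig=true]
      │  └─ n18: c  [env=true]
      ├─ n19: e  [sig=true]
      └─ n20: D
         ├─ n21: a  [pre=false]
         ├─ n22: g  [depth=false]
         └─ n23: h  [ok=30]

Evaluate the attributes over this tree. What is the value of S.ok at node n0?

"nmpzvy"

1. n2.pre = true  [terminal]
2. n4.depth = -8  [-8]
3. n4.sig = false  [false]
4. n5.ok = 17  [terminal]
5. n6.ok = 22  [terminal]
6. n7.sig = false  [terminal]
7. n4.mk = "mp"  ["mp"]
8. n4.wid = false  [E.depth > -8]
9. n9.depth = false  [terminal]
10. n10.sig = false  [terminal]
11. n8.hot = true  [not g.depth]
12. n8.ok = "yv"  ["yv"]
13. n8.acc = true  [e.sig == false]
14. n11.env = false  [terminal]
15. n3.hot = false  [S₁.acc == false]
16. n3.ok = "nmp"  ["n" ++ E.mk]
17. n3.acc = true  [S₁.acc or E.wid]
18. n12.sig = true  [terminal]
19. n1.hot = true  [e.sig == true]
20. n1.ok = "nmpz"  [S₁.ok ++ "z"]
21. n1.acc = false  [S₁.hot == true]
22. n14.sig = true  [terminal]
23. n15.hot = -8  [-8]
24. n15.acc = "uq"  ["uq"]
25. n16.pre = true  [C.hot > -9]
26. n16.mk = 5  [C.hot + 13]
27. n17.sig = true  [terminal]
28. n18.env = true  [terminal]
29. n16.acc = true  [B.pre == true]
30. n16.hot = -4  [B.mk - 9]
31. n19.sig = true  [terminal]
32. n20.ok = 19  [len(C.acc) + 17]
33. n21.pre = false  [terminal]
34. n22.depth = false  [terminal]
35. n23.ok = 30  [terminal]
36. n20.live = true  [h.ok > 29]
37. n15.wid = true  [e.sig == true]
38. n13.hot = false  [C.wid == false]
39. n13.ok = "vy"  ["vy"]
40. n13.acc = true  [true]
41. n0.hot = true  [S₁.acc == false]
42. n0.ok = "nmpzvy"  [S₁.ok ++ S₂.ok]
43. n0.acc = false  [S₂.hot == true]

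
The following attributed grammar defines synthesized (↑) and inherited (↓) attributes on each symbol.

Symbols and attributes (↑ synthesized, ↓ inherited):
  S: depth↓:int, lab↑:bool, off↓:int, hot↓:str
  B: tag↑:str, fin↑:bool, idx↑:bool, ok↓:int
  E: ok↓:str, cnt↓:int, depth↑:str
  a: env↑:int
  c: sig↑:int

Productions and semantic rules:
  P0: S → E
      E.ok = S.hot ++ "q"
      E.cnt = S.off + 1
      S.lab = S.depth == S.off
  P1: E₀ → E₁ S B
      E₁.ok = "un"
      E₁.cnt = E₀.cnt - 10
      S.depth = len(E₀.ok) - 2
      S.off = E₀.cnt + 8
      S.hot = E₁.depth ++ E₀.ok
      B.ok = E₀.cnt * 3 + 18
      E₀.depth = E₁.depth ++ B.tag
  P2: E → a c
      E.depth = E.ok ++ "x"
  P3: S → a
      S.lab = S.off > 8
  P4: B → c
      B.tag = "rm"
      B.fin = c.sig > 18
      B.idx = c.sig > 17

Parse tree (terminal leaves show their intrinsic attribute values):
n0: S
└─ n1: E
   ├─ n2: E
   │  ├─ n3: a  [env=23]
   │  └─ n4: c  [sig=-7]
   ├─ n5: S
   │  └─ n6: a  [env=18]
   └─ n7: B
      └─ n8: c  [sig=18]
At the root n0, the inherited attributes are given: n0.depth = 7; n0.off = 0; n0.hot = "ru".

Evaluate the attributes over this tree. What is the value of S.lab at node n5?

1. n0.depth = 7  [given at root]
2. n0.off = 0  [given at root]
3. n0.hot = "ru"  [given at root]
4. n1.ok = "ruq"  [S.hot ++ "q"]
5. n1.cnt = 1  [S.off + 1]
6. n2.ok = "un"  ["un"]
7. n2.cnt = -9  [E₀.cnt - 10]
8. n3.env = 23  [terminal]
9. n4.sig = -7  [terminal]
10. n2.depth = "unx"  [E.ok ++ "x"]
11. n5.depth = 1  [len(E₀.ok) - 2]
12. n5.off = 9  [E₀.cnt + 8]
13. n5.hot = "unxruq"  [E₁.depth ++ E₀.ok]
14. n6.env = 18  [terminal]
15. n5.lab = true  [S.off > 8]
16. n7.ok = 21  [E₀.cnt * 3 + 18]
17. n8.sig = 18  [terminal]
18. n7.tag = "rm"  ["rm"]
19. n7.fin = false  [c.sig > 18]
20. n7.idx = true  [c.sig > 17]
21. n1.depth = "unxrm"  [E₁.depth ++ B.tag]
22. n0.lab = false  [S.depth == S.off]

true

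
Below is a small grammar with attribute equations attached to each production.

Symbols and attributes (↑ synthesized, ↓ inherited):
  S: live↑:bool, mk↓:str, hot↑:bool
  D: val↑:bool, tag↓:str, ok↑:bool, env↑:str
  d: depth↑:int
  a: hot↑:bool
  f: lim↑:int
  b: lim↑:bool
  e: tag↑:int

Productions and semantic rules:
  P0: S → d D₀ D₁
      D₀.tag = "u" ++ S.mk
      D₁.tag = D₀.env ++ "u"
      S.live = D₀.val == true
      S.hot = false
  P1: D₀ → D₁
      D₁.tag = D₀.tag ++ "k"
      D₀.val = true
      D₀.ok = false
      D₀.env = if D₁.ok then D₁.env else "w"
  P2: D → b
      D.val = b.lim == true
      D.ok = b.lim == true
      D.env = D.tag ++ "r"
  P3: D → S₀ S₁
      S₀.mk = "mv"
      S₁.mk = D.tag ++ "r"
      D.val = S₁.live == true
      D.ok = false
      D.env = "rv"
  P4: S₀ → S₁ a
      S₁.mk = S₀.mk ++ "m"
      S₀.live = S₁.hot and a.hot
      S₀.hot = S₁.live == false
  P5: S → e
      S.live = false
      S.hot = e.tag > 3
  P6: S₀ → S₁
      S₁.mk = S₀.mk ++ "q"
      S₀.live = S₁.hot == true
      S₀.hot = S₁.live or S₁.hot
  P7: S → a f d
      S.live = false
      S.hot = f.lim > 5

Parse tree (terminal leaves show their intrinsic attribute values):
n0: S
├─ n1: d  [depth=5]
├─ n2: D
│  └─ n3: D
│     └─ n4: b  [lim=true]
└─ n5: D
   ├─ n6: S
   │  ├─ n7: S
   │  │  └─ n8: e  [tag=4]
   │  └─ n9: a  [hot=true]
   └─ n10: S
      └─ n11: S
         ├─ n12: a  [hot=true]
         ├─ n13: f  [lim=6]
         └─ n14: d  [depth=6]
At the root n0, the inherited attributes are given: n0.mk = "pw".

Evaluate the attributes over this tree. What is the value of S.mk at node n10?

1. n0.mk = "pw"  [given at root]
2. n1.depth = 5  [terminal]
3. n2.tag = "upw"  ["u" ++ S.mk]
4. n3.tag = "upwk"  [D₀.tag ++ "k"]
5. n4.lim = true  [terminal]
6. n3.val = true  [b.lim == true]
7. n3.ok = true  [b.lim == true]
8. n3.env = "upwkr"  [D.tag ++ "r"]
9. n2.val = true  [true]
10. n2.ok = false  [false]
11. n2.env = "upwkr"  [if D₁.ok then D₁.env else "w"]
12. n5.tag = "upwkru"  [D₀.env ++ "u"]
13. n6.mk = "mv"  ["mv"]
14. n7.mk = "mvm"  [S₀.mk ++ "m"]
15. n8.tag = 4  [terminal]
16. n7.live = false  [false]
17. n7.hot = true  [e.tag > 3]
18. n9.hot = true  [terminal]
19. n6.live = true  [S₁.hot and a.hot]
20. n6.hot = true  [S₁.live == false]
21. n10.mk = "upwkrur"  [D.tag ++ "r"]
22. n11.mk = "upwkrurq"  [S₀.mk ++ "q"]
23. n12.hot = true  [terminal]
24. n13.lim = 6  [terminal]
25. n14.depth = 6  [terminal]
26. n11.live = false  [false]
27. n11.hot = true  [f.lim > 5]
28. n10.live = true  [S₁.hot == true]
29. n10.hot = true  [S₁.live or S₁.hot]
30. n5.val = true  [S₁.live == true]
31. n5.ok = false  [false]
32. n5.env = "rv"  ["rv"]
33. n0.live = true  [D₀.val == true]
34. n0.hot = false  [false]

"upwkrur"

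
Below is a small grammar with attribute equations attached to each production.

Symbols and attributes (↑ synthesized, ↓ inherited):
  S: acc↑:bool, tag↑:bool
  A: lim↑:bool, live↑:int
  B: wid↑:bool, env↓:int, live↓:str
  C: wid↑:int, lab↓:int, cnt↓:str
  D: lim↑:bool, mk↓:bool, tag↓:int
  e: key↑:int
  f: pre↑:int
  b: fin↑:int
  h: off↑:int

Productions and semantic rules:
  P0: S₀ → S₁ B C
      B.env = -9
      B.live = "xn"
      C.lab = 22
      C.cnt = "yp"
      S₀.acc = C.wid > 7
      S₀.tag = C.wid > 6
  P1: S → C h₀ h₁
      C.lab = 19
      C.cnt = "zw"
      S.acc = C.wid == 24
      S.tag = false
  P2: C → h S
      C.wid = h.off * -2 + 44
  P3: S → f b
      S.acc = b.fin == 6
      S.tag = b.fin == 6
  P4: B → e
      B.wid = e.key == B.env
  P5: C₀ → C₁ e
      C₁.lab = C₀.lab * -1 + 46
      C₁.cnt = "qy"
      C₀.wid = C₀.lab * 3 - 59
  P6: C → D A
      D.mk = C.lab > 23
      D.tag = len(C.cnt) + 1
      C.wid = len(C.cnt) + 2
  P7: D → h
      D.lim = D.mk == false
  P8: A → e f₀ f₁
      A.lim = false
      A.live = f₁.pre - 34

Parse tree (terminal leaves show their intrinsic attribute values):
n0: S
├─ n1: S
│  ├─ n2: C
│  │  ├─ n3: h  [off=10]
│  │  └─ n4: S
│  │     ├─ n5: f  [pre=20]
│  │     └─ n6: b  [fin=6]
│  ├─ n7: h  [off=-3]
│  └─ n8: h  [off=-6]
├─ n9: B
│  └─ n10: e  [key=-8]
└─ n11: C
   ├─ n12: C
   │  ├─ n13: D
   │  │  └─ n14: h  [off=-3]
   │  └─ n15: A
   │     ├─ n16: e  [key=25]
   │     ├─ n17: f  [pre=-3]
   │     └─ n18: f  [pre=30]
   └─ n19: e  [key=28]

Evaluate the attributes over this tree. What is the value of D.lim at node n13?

false

1. n2.lab = 19  [19]
2. n2.cnt = "zw"  ["zw"]
3. n3.off = 10  [terminal]
4. n5.pre = 20  [terminal]
5. n6.fin = 6  [terminal]
6. n4.acc = true  [b.fin == 6]
7. n4.tag = true  [b.fin == 6]
8. n2.wid = 24  [h.off * -2 + 44]
9. n7.off = -3  [terminal]
10. n8.off = -6  [terminal]
11. n1.acc = true  [C.wid == 24]
12. n1.tag = false  [false]
13. n9.env = -9  [-9]
14. n9.live = "xn"  ["xn"]
15. n10.key = -8  [terminal]
16. n9.wid = false  [e.key == B.env]
17. n11.lab = 22  [22]
18. n11.cnt = "yp"  ["yp"]
19. n12.lab = 24  [C₀.lab * -1 + 46]
20. n12.cnt = "qy"  ["qy"]
21. n13.mk = true  [C.lab > 23]
22. n13.tag = 3  [len(C.cnt) + 1]
23. n14.off = -3  [terminal]
24. n13.lim = false  [D.mk == false]
25. n16.key = 25  [terminal]
26. n17.pre = -3  [terminal]
27. n18.pre = 30  [terminal]
28. n15.lim = false  [false]
29. n15.live = -4  [f₁.pre - 34]
30. n12.wid = 4  [len(C.cnt) + 2]
31. n19.key = 28  [terminal]
32. n11.wid = 7  [C₀.lab * 3 - 59]
33. n0.acc = false  [C.wid > 7]
34. n0.tag = true  [C.wid > 6]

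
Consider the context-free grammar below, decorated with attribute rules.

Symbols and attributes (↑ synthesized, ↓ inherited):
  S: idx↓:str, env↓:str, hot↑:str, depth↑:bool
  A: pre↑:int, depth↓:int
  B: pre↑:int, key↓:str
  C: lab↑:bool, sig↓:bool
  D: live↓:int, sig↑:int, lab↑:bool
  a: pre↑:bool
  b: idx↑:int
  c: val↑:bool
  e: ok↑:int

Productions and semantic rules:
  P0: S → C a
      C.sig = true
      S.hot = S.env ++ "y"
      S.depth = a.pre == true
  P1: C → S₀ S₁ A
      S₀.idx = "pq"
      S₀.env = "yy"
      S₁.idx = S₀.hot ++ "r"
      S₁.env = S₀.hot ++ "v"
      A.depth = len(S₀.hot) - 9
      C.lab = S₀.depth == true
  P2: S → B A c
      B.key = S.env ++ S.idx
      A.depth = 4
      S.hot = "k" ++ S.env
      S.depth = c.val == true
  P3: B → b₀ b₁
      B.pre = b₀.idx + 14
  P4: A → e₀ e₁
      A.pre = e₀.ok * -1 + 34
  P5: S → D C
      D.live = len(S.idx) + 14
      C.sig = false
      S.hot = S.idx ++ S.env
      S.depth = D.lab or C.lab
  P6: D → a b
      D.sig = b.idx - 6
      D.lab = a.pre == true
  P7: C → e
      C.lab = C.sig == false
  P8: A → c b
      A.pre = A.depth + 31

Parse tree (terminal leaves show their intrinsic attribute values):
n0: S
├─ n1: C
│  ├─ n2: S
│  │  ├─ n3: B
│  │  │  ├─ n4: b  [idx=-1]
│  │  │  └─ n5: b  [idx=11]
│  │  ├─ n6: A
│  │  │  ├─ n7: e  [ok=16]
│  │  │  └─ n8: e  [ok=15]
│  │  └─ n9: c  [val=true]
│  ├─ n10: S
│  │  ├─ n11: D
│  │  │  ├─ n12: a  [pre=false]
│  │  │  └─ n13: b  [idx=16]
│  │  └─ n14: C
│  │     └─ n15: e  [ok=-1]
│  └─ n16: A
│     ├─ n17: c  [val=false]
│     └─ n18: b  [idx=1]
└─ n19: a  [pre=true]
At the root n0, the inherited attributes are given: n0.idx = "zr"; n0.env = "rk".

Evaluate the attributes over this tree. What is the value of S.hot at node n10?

1. n0.idx = "zr"  [given at root]
2. n0.env = "rk"  [given at root]
3. n1.sig = true  [true]
4. n2.idx = "pq"  ["pq"]
5. n2.env = "yy"  ["yy"]
6. n3.key = "yypq"  [S.env ++ S.idx]
7. n4.idx = -1  [terminal]
8. n5.idx = 11  [terminal]
9. n3.pre = 13  [b₀.idx + 14]
10. n6.depth = 4  [4]
11. n7.ok = 16  [terminal]
12. n8.ok = 15  [terminal]
13. n6.pre = 18  [e₀.ok * -1 + 34]
14. n9.val = true  [terminal]
15. n2.hot = "kyy"  ["k" ++ S.env]
16. n2.depth = true  [c.val == true]
17. n10.idx = "kyyr"  [S₀.hot ++ "r"]
18. n10.env = "kyyv"  [S₀.hot ++ "v"]
19. n11.live = 18  [len(S.idx) + 14]
20. n12.pre = false  [terminal]
21. n13.idx = 16  [terminal]
22. n11.sig = 10  [b.idx - 6]
23. n11.lab = false  [a.pre == true]
24. n14.sig = false  [false]
25. n15.ok = -1  [terminal]
26. n14.lab = true  [C.sig == false]
27. n10.hot = "kyyrkyyv"  [S.idx ++ S.env]
28. n10.depth = true  [D.lab or C.lab]
29. n16.depth = -6  [len(S₀.hot) - 9]
30. n17.val = false  [terminal]
31. n18.idx = 1  [terminal]
32. n16.pre = 25  [A.depth + 31]
33. n1.lab = true  [S₀.depth == true]
34. n19.pre = true  [terminal]
35. n0.hot = "rky"  [S.env ++ "y"]
36. n0.depth = true  [a.pre == true]

"kyyrkyyv"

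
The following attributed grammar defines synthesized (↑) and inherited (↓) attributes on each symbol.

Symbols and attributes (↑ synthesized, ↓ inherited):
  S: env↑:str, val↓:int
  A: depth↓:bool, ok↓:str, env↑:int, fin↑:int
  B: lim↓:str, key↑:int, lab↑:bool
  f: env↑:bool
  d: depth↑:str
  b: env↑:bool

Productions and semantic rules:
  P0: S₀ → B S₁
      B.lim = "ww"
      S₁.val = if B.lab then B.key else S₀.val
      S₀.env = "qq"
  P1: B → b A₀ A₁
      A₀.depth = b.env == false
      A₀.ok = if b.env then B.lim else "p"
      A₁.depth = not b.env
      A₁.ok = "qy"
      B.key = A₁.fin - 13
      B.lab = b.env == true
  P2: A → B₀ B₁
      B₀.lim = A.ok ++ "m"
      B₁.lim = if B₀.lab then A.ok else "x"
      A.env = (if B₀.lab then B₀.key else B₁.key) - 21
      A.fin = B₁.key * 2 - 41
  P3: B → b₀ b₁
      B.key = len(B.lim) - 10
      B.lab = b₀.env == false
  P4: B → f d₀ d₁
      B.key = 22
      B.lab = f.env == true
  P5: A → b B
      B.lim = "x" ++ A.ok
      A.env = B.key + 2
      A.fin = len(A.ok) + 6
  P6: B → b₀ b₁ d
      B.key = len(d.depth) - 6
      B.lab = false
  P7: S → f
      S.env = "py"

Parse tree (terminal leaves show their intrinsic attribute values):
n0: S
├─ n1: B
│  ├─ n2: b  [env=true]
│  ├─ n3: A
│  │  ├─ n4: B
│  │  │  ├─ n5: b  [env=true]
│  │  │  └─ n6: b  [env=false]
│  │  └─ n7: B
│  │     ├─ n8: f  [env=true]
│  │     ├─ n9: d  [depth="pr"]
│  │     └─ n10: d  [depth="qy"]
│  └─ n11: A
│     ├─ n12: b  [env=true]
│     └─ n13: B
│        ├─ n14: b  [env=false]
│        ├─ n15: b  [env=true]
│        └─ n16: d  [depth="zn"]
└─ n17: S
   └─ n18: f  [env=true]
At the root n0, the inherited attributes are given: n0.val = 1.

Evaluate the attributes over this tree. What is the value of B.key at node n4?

1. n0.val = 1  [given at root]
2. n1.lim = "ww"  ["ww"]
3. n2.env = true  [terminal]
4. n3.depth = false  [b.env == false]
5. n3.ok = "ww"  [if b.env then B.lim else "p"]
6. n4.lim = "wwm"  [A.ok ++ "m"]
7. n5.env = true  [terminal]
8. n6.env = false  [terminal]
9. n4.key = -7  [len(B.lim) - 10]
10. n4.lab = false  [b₀.env == false]
11. n7.lim = "x"  [if B₀.lab then A.ok else "x"]
12. n8.env = true  [terminal]
13. n9.depth = "pr"  [terminal]
14. n10.depth = "qy"  [terminal]
15. n7.key = 22  [22]
16. n7.lab = true  [f.env == true]
17. n3.env = 1  [(if B₀.lab then B₀.key else B₁.key) - 21]
18. n3.fin = 3  [B₁.key * 2 - 41]
19. n11.depth = false  [not b.env]
20. n11.ok = "qy"  ["qy"]
21. n12.env = true  [terminal]
22. n13.lim = "xqy"  ["x" ++ A.ok]
23. n14.env = false  [terminal]
24. n15.env = true  [terminal]
25. n16.depth = "zn"  [terminal]
26. n13.key = -4  [len(d.depth) - 6]
27. n13.lab = false  [false]
28. n11.env = -2  [B.key + 2]
29. n11.fin = 8  [len(A.ok) + 6]
30. n1.key = -5  [A₁.fin - 13]
31. n1.lab = true  [b.env == true]
32. n17.val = -5  [if B.lab then B.key else S₀.val]
33. n18.env = true  [terminal]
34. n17.env = "py"  ["py"]
35. n0.env = "qq"  ["qq"]

-7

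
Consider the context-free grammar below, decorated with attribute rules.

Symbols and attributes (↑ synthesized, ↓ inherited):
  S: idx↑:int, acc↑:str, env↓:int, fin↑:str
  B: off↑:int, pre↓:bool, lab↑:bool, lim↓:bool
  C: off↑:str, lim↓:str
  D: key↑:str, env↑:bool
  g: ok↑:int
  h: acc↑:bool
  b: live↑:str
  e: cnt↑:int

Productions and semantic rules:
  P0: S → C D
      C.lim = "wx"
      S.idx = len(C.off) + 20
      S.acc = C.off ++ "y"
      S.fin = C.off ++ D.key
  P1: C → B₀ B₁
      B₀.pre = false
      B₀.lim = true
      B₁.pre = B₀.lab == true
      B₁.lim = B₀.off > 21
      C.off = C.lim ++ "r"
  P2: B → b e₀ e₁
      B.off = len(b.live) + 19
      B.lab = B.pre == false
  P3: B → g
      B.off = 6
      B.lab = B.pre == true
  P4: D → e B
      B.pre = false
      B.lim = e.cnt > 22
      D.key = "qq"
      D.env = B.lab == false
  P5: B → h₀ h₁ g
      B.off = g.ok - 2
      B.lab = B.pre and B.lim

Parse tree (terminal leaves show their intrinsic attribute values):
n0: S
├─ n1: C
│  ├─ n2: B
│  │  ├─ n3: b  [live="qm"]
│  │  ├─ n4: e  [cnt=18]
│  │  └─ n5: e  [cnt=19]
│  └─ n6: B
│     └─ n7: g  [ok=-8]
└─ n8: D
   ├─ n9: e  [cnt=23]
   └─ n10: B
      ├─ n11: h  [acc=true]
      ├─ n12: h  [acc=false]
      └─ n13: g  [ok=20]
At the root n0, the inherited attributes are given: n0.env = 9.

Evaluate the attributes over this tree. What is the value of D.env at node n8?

true

1. n0.env = 9  [given at root]
2. n1.lim = "wx"  ["wx"]
3. n2.pre = false  [false]
4. n2.lim = true  [true]
5. n3.live = "qm"  [terminal]
6. n4.cnt = 18  [terminal]
7. n5.cnt = 19  [terminal]
8. n2.off = 21  [len(b.live) + 19]
9. n2.lab = true  [B.pre == false]
10. n6.pre = true  [B₀.lab == true]
11. n6.lim = false  [B₀.off > 21]
12. n7.ok = -8  [terminal]
13. n6.off = 6  [6]
14. n6.lab = true  [B.pre == true]
15. n1.off = "wxr"  [C.lim ++ "r"]
16. n9.cnt = 23  [terminal]
17. n10.pre = false  [false]
18. n10.lim = true  [e.cnt > 22]
19. n11.acc = true  [terminal]
20. n12.acc = false  [terminal]
21. n13.ok = 20  [terminal]
22. n10.off = 18  [g.ok - 2]
23. n10.lab = false  [B.pre and B.lim]
24. n8.key = "qq"  ["qq"]
25. n8.env = true  [B.lab == false]
26. n0.idx = 23  [len(C.off) + 20]
27. n0.acc = "wxry"  [C.off ++ "y"]
28. n0.fin = "wxrqq"  [C.off ++ D.key]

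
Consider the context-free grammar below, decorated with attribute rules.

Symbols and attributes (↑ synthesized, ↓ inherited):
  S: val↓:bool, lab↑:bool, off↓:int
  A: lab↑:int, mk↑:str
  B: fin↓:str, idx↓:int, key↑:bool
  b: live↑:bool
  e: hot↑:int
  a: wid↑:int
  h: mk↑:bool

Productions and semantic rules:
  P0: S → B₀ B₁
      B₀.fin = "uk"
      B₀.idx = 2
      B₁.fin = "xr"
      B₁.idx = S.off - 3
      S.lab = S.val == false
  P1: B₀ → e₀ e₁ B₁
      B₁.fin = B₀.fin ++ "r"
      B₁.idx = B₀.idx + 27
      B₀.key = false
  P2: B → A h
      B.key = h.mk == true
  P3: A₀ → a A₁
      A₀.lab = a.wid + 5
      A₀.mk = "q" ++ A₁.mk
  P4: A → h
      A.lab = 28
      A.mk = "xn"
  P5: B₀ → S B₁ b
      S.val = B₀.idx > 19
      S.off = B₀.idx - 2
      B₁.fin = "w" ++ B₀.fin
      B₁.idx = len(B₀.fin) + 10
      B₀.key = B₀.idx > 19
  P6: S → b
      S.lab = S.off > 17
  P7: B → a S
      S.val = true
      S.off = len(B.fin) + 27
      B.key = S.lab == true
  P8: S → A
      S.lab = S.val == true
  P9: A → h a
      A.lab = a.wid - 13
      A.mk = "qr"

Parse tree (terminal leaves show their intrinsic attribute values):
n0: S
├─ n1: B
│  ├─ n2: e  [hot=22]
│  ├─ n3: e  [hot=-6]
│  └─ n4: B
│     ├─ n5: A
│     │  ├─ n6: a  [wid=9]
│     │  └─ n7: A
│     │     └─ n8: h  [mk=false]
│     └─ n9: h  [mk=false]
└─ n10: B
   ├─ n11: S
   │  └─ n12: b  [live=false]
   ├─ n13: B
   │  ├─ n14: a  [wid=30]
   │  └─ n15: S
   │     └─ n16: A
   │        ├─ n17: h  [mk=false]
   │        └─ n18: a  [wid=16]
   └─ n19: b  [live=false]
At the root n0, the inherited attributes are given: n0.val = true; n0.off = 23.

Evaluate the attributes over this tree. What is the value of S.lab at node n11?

true

1. n0.val = true  [given at root]
2. n0.off = 23  [given at root]
3. n1.fin = "uk"  ["uk"]
4. n1.idx = 2  [2]
5. n2.hot = 22  [terminal]
6. n3.hot = -6  [terminal]
7. n4.fin = "ukr"  [B₀.fin ++ "r"]
8. n4.idx = 29  [B₀.idx + 27]
9. n6.wid = 9  [terminal]
10. n8.mk = false  [terminal]
11. n7.lab = 28  [28]
12. n7.mk = "xn"  ["xn"]
13. n5.lab = 14  [a.wid + 5]
14. n5.mk = "qxn"  ["q" ++ A₁.mk]
15. n9.mk = false  [terminal]
16. n4.key = false  [h.mk == true]
17. n1.key = false  [false]
18. n10.fin = "xr"  ["xr"]
19. n10.idx = 20  [S.off - 3]
20. n11.val = true  [B₀.idx > 19]
21. n11.off = 18  [B₀.idx - 2]
22. n12.live = false  [terminal]
23. n11.lab = true  [S.off > 17]
24. n13.fin = "wxr"  ["w" ++ B₀.fin]
25. n13.idx = 12  [len(B₀.fin) + 10]
26. n14.wid = 30  [terminal]
27. n15.val = true  [true]
28. n15.off = 30  [len(B.fin) + 27]
29. n17.mk = false  [terminal]
30. n18.wid = 16  [terminal]
31. n16.lab = 3  [a.wid - 13]
32. n16.mk = "qr"  ["qr"]
33. n15.lab = true  [S.val == true]
34. n13.key = true  [S.lab == true]
35. n19.live = false  [terminal]
36. n10.key = true  [B₀.idx > 19]
37. n0.lab = false  [S.val == false]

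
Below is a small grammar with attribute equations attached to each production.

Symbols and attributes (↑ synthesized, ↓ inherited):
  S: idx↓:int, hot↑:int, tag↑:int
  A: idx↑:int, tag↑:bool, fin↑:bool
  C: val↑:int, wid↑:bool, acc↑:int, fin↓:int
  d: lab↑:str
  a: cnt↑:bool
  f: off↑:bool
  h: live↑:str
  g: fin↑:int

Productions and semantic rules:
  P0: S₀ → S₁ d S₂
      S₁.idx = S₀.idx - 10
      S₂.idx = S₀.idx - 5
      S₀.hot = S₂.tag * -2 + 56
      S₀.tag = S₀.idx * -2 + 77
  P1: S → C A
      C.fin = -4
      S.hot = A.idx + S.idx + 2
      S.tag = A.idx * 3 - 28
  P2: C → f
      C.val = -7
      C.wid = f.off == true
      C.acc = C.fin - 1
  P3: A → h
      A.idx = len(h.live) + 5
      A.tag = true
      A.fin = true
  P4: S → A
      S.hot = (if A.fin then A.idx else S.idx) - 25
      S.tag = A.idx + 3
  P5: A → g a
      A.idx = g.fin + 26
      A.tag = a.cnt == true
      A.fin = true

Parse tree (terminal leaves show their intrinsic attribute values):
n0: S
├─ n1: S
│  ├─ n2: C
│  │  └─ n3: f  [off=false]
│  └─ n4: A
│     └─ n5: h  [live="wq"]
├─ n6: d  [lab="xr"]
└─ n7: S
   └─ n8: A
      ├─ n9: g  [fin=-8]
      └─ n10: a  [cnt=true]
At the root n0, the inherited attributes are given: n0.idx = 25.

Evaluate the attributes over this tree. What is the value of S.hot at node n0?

14

1. n0.idx = 25  [given at root]
2. n1.idx = 15  [S₀.idx - 10]
3. n2.fin = -4  [-4]
4. n3.off = false  [terminal]
5. n2.val = -7  [-7]
6. n2.wid = false  [f.off == true]
7. n2.acc = -5  [C.fin - 1]
8. n5.live = "wq"  [terminal]
9. n4.idx = 7  [len(h.live) + 5]
10. n4.tag = true  [true]
11. n4.fin = true  [true]
12. n1.hot = 24  [A.idx + S.idx + 2]
13. n1.tag = -7  [A.idx * 3 - 28]
14. n6.lab = "xr"  [terminal]
15. n7.idx = 20  [S₀.idx - 5]
16. n9.fin = -8  [terminal]
17. n10.cnt = true  [terminal]
18. n8.idx = 18  [g.fin + 26]
19. n8.tag = true  [a.cnt == true]
20. n8.fin = true  [true]
21. n7.hot = -7  [(if A.fin then A.idx else S.idx) - 25]
22. n7.tag = 21  [A.idx + 3]
23. n0.hot = 14  [S₂.tag * -2 + 56]
24. n0.tag = 27  [S₀.idx * -2 + 77]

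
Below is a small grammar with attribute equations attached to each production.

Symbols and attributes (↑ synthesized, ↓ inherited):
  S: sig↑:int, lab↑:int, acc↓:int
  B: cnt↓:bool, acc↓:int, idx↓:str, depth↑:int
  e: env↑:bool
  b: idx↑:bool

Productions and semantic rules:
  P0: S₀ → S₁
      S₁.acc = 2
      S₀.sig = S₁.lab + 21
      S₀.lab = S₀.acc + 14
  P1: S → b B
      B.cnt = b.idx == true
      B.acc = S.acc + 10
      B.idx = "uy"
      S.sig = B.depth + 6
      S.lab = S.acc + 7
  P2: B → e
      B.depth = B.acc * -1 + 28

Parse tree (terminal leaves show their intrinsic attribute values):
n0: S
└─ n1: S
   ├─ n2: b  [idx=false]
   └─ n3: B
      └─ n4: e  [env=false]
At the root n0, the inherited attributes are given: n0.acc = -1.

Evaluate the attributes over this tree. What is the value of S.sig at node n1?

1. n0.acc = -1  [given at root]
2. n1.acc = 2  [2]
3. n2.idx = false  [terminal]
4. n3.cnt = false  [b.idx == true]
5. n3.acc = 12  [S.acc + 10]
6. n3.idx = "uy"  ["uy"]
7. n4.env = false  [terminal]
8. n3.depth = 16  [B.acc * -1 + 28]
9. n1.sig = 22  [B.depth + 6]
10. n1.lab = 9  [S.acc + 7]
11. n0.sig = 30  [S₁.lab + 21]
12. n0.lab = 13  [S₀.acc + 14]

22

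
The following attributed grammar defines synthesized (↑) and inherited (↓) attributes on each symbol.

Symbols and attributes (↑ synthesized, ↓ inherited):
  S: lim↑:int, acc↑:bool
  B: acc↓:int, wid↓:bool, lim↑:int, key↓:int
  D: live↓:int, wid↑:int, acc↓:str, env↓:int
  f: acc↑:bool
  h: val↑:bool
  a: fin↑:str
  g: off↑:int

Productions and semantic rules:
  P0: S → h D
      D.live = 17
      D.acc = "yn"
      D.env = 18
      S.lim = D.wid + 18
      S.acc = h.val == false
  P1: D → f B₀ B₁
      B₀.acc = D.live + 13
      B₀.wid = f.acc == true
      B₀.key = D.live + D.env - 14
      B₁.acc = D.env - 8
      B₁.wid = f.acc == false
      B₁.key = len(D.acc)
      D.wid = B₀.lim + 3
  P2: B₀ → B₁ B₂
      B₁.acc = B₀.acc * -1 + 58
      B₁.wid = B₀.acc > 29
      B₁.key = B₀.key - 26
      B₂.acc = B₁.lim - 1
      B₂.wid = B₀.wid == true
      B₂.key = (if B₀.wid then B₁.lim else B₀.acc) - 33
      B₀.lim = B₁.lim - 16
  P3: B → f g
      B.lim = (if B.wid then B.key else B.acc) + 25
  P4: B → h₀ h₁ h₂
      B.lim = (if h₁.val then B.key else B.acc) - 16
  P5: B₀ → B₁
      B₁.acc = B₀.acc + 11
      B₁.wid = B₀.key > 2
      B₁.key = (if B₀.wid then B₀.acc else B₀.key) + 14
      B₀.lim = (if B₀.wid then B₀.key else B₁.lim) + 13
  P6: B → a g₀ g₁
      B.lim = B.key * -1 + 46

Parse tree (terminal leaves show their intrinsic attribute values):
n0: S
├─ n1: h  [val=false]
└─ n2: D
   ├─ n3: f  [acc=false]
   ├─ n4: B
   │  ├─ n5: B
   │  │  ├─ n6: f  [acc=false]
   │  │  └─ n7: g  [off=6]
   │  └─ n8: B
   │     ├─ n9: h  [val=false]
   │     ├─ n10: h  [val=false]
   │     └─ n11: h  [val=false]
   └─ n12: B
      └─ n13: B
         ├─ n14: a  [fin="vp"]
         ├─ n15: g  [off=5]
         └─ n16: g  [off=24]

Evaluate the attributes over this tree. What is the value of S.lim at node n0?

1. n1.val = false  [terminal]
2. n2.live = 17  [17]
3. n2.acc = "yn"  ["yn"]
4. n2.env = 18  [18]
5. n3.acc = false  [terminal]
6. n4.acc = 30  [D.live + 13]
7. n4.wid = false  [f.acc == true]
8. n4.key = 21  [D.live + D.env - 14]
9. n5.acc = 28  [B₀.acc * -1 + 58]
10. n5.wid = true  [B₀.acc > 29]
11. n5.key = -5  [B₀.key - 26]
12. n6.acc = false  [terminal]
13. n7.off = 6  [terminal]
14. n5.lim = 20  [(if B.wid then B.key else B.acc) + 25]
15. n8.acc = 19  [B₁.lim - 1]
16. n8.wid = false  [B₀.wid == true]
17. n8.key = -3  [(if B₀.wid then B₁.lim else B₀.acc) - 33]
18. n9.val = false  [terminal]
19. n10.val = false  [terminal]
20. n11.val = false  [terminal]
21. n8.lim = 3  [(if h₁.val then B.key else B.acc) - 16]
22. n4.lim = 4  [B₁.lim - 16]
23. n12.acc = 10  [D.env - 8]
24. n12.wid = true  [f.acc == false]
25. n12.key = 2  [len(D.acc)]
26. n13.acc = 21  [B₀.acc + 11]
27. n13.wid = false  [B₀.key > 2]
28. n13.key = 24  [(if B₀.wid then B₀.acc else B₀.key) + 14]
29. n14.fin = "vp"  [terminal]
30. n15.off = 5  [terminal]
31. n16.off = 24  [terminal]
32. n13.lim = 22  [B.key * -1 + 46]
33. n12.lim = 15  [(if B₀.wid then B₀.key else B₁.lim) + 13]
34. n2.wid = 7  [B₀.lim + 3]
35. n0.lim = 25  [D.wid + 18]
36. n0.acc = true  [h.val == false]

25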